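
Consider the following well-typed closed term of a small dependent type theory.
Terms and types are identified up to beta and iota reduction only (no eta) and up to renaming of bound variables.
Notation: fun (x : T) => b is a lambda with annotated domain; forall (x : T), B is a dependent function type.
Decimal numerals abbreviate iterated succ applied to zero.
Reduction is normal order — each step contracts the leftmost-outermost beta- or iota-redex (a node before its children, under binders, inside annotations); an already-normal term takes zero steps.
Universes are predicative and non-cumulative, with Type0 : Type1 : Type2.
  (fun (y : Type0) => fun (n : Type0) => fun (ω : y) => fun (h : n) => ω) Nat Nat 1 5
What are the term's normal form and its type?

reduced normal form:
  1
type:
  Nat
observation: reduction starts at a beta-redex, and 4 normal-order steps reach the normal form.


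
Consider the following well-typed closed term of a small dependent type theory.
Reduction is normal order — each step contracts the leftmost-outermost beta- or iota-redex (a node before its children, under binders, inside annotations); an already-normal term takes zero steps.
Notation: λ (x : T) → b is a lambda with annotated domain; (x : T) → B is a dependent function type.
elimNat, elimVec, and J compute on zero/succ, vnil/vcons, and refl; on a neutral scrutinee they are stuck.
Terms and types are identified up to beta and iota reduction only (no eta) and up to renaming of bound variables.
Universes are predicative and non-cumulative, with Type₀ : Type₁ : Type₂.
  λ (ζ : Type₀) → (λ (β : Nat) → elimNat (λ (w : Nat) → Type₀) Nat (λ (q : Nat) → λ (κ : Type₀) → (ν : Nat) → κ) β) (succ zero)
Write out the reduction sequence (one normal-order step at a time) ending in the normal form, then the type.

reduction (normal order):
  λ (ζ : Type₀) → (λ (β : Nat) → elimNat (λ (w : Nat) → Type₀) Nat (λ (q : Nat) → λ (κ : Type₀) → (ν : Nat) → κ) β) (succ zero)
  ~> λ (ζ : Type₀) → elimNat (λ (β : Nat) → Type₀) Nat (λ (w : Nat) → λ (q : Type₀) → (κ : Nat) → q) (succ zero)
  ~> λ (ζ : Type₀) → (λ (β : Nat) → λ (w : Type₀) → (q : Nat) → w) zero (elimNat (λ (κ : Nat) → Type₀) Nat (λ (ν : Nat) → λ (f : Type₀) → (ξ : Nat) → f) zero)
  ~> λ (ζ : Type₀) → (λ (β : Type₀) → (w : Nat) → β) (elimNat (λ (q : Nat) → Type₀) Nat (λ (κ : Nat) → λ (ν : Type₀) → (f : Nat) → ν) zero)
  ~> λ (ζ : Type₀) → (β : Nat) → elimNat (λ (w : Nat) → Type₀) Nat (λ (q : Nat) → λ (κ : Type₀) → (ν : Nat) → κ) zero
  ~> λ (ζ : Type₀) → (β : Nat) → Nat
the term's type:
  (ζ : Type₀) → Type₀


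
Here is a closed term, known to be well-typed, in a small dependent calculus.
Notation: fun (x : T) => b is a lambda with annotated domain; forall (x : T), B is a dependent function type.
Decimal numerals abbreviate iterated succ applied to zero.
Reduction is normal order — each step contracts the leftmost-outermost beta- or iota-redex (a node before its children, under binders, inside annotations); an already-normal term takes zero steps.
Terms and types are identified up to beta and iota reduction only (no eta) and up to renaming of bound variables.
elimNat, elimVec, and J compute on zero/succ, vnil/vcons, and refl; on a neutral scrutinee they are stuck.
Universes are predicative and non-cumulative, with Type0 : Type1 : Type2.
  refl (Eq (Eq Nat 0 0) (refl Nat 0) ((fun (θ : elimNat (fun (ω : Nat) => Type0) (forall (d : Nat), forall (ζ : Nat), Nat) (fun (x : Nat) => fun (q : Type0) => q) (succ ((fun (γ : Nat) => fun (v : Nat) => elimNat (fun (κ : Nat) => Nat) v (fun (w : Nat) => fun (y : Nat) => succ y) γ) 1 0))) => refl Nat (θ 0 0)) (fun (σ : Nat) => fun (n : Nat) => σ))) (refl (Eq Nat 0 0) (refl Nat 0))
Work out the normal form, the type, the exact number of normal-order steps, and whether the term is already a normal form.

resulting normal form:
  refl (Eq (Eq Nat 0 0) (refl Nat 0) (refl Nat 0)) (refl (Eq Nat 0 0) (refl Nat 0))
inferred type:
  Eq (Eq (Eq Nat 0 0) (refl Nat 0) (refl Nat 0)) (refl (Eq Nat 0 0) (refl Nat 0)) (refl (Eq Nat 0 0) (refl Nat 0))
steps to reach normal form (normal order): 3
term was already normal: no
first redex: a beta-redex


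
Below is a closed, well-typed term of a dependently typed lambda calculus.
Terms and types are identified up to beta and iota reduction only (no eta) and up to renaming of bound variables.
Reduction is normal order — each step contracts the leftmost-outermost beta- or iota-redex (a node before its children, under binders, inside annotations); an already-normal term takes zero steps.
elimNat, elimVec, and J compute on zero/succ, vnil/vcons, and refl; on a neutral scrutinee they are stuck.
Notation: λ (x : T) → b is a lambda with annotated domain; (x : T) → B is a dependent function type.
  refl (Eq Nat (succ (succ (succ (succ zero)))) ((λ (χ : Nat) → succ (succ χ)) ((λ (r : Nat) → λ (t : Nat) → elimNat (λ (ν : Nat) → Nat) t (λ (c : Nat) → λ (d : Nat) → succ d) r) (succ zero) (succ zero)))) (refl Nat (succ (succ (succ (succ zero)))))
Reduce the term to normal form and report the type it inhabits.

normal form:
  refl (Eq Nat (succ (succ (succ (succ zero)))) (succ (succ (succ (succ zero))))) (refl Nat (succ (succ (succ (succ zero)))))
type:
  Eq (Eq Nat (succ (succ (succ (succ zero)))) (succ (succ (succ (succ zero))))) (refl Nat (succ (succ (succ (succ zero))))) (refl Nat (succ (succ (succ (succ zero)))))


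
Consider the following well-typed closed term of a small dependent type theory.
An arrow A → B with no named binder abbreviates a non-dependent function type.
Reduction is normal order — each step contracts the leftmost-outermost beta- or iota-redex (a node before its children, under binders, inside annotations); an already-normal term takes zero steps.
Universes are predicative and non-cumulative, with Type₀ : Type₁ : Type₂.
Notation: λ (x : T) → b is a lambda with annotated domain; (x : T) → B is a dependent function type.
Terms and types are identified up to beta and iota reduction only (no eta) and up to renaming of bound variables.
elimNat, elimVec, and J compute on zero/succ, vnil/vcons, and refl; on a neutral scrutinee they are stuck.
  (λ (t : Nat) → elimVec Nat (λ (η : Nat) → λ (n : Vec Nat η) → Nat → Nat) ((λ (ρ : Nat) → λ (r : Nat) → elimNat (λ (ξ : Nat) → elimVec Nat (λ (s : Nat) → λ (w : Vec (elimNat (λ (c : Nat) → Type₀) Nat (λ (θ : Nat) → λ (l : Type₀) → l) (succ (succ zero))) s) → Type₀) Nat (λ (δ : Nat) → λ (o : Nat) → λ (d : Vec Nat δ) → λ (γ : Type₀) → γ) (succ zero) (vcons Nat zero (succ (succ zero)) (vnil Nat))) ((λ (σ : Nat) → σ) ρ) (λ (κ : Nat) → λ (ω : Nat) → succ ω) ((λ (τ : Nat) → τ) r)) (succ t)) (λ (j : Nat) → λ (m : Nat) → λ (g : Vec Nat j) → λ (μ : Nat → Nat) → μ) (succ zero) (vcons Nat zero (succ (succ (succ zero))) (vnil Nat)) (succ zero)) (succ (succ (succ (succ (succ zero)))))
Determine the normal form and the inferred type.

normal form:
  succ (succ (succ (succ (succ (succ (succ zero))))))
type:
  Nat
observation: reduction starts at a beta-redex, and 21 normal-order steps reach the normal form.


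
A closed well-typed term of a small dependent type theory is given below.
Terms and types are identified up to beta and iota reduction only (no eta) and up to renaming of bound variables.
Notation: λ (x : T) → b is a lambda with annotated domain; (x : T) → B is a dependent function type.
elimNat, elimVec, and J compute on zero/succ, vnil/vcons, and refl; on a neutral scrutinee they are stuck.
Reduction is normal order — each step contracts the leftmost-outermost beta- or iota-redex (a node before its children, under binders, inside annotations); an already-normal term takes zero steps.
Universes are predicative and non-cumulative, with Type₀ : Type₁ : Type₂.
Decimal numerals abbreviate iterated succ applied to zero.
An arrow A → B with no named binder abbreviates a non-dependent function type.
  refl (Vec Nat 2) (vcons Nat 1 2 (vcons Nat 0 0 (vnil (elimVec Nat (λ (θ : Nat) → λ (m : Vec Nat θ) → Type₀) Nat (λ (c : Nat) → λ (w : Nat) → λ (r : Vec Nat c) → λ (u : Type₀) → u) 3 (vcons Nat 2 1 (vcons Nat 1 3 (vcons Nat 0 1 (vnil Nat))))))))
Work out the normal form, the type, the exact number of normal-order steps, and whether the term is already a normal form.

reduced normal form:
  refl (Vec Nat 2) (vcons Nat 1 2 (vcons Nat 0 0 (vnil Nat)))
the term's type:
  Eq (Vec Nat 2) (vcons Nat 1 2 (vcons Nat 0 0 (vnil Nat))) (vcons Nat 1 2 (vcons Nat 0 0 (vnil Nat)))
steps to reach normal form (normal order): 16
started in normal form: no
first contracted redex: an elimVec iota-redex


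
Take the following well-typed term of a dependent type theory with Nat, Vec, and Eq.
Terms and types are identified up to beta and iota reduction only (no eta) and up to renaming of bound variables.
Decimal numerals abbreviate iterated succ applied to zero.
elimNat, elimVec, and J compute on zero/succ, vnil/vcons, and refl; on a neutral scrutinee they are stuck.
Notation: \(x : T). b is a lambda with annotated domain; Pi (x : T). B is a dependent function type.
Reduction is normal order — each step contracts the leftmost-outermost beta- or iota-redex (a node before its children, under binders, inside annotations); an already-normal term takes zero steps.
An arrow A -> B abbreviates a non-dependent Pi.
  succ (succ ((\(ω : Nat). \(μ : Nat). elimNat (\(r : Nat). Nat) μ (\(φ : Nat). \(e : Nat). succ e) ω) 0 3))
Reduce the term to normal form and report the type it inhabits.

resulting normal form:
  5
the term's type:
  Nat


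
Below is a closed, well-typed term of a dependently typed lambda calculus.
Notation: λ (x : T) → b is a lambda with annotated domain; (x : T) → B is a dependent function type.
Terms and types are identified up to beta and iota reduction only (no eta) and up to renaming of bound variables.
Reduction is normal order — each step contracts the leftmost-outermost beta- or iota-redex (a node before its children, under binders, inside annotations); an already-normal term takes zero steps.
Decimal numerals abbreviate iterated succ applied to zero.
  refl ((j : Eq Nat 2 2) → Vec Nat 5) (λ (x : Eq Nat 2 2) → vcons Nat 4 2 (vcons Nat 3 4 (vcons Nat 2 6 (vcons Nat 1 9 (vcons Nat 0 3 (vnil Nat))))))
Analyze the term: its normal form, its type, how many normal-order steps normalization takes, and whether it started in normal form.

reduced normal form:
  refl ((j : Eq Nat 2 2) → Vec Nat 5) (λ (x : Eq Nat 2 2) → vcons Nat 4 2 (vcons Nat 3 4 (vcons Nat 2 6 (vcons Nat 1 9 (vcons Nat 0 3 (vnil Nat))))))
type:
  Eq ((j : Eq Nat 2 2) → Vec Nat 5) (λ (x : Eq Nat 2 2) → vcons Nat 4 2 (vcons Nat 3 4 (vcons Nat 2 6 (vcons Nat 1 9 (vcons Nat 0 3 (vnil Nat)))))) (λ (ν : Eq Nat 2 2) → vcons Nat 4 2 (vcons Nat 3 4 (vcons Nat 2 6 (vcons Nat 1 9 (vcons Nat 0 3 (vnil Nat))))))
reduction steps (normal order): 0
term was already normal: yes


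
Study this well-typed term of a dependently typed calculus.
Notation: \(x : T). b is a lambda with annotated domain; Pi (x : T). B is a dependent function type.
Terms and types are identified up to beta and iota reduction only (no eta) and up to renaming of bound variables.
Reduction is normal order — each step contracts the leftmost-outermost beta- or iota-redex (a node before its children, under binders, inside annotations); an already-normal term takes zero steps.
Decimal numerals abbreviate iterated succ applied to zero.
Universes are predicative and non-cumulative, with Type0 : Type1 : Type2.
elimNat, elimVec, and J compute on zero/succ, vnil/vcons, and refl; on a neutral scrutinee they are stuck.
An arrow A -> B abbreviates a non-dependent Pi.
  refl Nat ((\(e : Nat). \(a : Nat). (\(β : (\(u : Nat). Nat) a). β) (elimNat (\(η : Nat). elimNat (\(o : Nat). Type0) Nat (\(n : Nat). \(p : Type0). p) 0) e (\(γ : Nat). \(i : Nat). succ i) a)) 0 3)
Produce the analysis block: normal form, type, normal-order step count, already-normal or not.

resulting normal form:
  refl Nat 3
inferred type:
  Eq Nat 3 3
normal-order step count: 13
term was already normal: no
first redex: a beta-redex


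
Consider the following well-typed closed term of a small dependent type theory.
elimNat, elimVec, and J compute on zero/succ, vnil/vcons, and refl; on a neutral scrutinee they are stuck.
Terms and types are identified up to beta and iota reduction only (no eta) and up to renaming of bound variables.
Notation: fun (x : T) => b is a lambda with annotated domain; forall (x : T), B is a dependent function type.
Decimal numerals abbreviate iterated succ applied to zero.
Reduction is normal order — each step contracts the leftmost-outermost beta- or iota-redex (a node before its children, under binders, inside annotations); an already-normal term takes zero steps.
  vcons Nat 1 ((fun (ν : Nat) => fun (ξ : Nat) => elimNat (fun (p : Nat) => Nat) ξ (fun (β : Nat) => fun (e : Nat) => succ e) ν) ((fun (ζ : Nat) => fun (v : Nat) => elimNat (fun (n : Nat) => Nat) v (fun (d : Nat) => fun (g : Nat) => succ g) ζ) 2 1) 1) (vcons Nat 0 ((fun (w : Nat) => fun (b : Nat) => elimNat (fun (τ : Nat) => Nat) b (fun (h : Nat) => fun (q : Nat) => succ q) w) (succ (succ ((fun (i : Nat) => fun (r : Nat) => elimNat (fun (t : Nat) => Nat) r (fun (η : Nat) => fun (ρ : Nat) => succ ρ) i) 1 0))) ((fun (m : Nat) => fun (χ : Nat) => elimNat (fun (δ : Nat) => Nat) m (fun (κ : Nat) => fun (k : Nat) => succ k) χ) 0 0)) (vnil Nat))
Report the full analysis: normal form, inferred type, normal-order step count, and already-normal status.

resulting normal form:
  vcons Nat 1 4 (vcons Nat 0 3 (vnil Nat))
type:
  Vec Nat 2
steps to reach normal form (normal order): 42
term was already normal: no
first redex: a beta-redex


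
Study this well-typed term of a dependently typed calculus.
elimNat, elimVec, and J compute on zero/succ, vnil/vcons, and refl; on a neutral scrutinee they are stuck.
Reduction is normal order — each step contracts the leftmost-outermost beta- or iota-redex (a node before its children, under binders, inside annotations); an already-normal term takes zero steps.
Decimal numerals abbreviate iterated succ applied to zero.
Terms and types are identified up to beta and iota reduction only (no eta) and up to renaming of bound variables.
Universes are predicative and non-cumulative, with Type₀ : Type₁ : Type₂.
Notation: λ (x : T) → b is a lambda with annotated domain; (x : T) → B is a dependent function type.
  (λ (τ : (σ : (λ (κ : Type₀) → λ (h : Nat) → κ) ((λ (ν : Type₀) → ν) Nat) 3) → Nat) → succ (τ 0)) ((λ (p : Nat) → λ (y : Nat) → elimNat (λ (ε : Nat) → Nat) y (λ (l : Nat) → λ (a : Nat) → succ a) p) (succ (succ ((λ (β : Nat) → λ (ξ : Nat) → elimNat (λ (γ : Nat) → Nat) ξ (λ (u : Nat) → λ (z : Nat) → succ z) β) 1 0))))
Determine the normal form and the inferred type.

normal form:
  4
the term's type:
  Nat
observation: 19 normal-order steps normalize the term, beginning with a beta-redex.


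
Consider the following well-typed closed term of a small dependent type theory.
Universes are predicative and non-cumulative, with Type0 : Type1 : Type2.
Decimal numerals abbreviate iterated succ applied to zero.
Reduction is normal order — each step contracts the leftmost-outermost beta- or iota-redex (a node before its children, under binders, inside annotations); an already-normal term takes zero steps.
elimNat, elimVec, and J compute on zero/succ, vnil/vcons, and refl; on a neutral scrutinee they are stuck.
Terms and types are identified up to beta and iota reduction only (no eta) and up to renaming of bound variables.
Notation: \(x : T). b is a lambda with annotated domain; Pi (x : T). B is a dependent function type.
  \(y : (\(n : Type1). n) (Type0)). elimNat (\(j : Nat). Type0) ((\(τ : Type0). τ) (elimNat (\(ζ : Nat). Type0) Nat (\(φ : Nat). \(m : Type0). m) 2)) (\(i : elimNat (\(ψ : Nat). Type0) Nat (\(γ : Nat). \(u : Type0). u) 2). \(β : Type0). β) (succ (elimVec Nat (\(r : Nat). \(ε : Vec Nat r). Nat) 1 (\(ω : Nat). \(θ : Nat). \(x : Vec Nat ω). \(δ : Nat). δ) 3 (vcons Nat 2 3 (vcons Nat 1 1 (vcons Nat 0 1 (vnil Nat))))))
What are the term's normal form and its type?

resulting normal form:
  \(y : Type0). Nat
type:
  Pi (y : Type0). Type0


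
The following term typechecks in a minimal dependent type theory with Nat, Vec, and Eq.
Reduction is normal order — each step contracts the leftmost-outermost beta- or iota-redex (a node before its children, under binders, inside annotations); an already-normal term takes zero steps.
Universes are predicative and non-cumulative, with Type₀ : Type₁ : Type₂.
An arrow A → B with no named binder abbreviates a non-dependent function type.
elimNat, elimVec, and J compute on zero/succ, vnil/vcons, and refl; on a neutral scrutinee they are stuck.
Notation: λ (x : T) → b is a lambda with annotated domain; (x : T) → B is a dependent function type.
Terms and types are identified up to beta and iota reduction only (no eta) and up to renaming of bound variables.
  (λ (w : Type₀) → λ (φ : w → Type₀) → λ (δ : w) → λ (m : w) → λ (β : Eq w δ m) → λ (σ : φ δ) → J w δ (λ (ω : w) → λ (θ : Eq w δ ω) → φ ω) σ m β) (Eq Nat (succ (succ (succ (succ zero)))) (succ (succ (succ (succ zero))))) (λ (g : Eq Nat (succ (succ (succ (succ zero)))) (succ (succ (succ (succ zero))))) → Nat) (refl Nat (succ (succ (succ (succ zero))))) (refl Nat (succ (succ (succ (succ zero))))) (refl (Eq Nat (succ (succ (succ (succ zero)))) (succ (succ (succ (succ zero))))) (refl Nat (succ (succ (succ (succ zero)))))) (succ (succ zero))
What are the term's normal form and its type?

reduced normal form:
  succ (succ zero)
inferred type:
  Nat


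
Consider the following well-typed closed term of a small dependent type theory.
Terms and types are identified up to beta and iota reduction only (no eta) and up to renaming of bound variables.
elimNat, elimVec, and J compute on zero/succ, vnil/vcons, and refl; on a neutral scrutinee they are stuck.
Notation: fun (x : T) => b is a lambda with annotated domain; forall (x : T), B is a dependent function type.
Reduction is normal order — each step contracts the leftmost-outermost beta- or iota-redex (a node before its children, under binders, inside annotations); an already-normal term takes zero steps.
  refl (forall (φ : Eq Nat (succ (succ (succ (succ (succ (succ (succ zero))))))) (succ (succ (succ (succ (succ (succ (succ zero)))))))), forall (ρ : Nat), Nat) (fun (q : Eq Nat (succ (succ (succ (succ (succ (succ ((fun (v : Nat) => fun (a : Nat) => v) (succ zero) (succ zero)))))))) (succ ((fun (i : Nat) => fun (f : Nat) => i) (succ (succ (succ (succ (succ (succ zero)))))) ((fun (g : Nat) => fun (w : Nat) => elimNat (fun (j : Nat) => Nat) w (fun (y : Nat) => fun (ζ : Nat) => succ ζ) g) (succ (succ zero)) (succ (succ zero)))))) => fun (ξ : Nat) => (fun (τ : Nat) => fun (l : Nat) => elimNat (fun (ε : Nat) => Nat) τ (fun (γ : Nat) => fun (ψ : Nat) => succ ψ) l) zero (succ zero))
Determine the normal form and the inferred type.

reduced normal form:
  refl (forall (φ : Eq Nat (succ (succ (succ (succ (succ (succ (succ zero))))))) (succ (succ (succ (succ (succ (succ (succ zero)))))))), forall (ρ : Nat), Nat) (fun (q : Eq Nat (succ (succ (succ (succ (succ (succ (succ zero))))))) (succ (succ (succ (succ (succ (succ (succ zero)))))))) => fun (v : Nat) => succ zero)
inferred type:
  Eq (forall (φ : Eq Nat (succ (succ (succ (succ (succ (succ (succ zero))))))) (succ (succ (succ (succ (succ (succ (succ zero)))))))), forall (ρ : Nat), Nat) (fun (q : Eq Nat (succ (succ (succ (succ (succ (succ (succ zero))))))) (succ (succ (succ (succ (succ (succ (succ zero)))))))) => fun (v : Nat) => succ zero) (fun (a : Eq Nat (succ (succ (succ (succ (succ (succ (succ zero))))))) (succ (succ (succ (succ (succ (succ (succ zero)))))))) => fun (i : Nat) => succ zero)


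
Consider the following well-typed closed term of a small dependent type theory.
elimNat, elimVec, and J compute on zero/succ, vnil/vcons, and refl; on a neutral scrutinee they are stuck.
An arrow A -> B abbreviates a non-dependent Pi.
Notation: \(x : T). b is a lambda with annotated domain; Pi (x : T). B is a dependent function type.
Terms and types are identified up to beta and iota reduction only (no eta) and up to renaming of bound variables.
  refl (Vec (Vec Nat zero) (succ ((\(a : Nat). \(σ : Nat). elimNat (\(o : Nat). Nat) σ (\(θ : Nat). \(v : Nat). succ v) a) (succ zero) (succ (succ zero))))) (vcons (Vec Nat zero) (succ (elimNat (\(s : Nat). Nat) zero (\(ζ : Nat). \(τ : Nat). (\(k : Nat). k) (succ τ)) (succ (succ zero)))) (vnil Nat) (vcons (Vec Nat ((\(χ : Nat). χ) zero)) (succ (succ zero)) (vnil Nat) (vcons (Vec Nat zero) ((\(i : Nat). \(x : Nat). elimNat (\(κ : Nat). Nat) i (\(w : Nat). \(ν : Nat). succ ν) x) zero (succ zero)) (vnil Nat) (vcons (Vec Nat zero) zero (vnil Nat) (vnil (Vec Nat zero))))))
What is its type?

inferred type:
  Eq (Vec (Vec Nat zero) (succ (succ (succ (succ zero))))) (vcons (Vec Nat zero) (succ (succ (succ zero))) (vnil Nat) (vcons (Vec Nat zero) (succ (succ zero)) (vnil Nat) (vcons (Vec Nat zero) (succ zero) (vnil Nat) (vcons (Vec Nat zero) zero (vnil Nat) (vnil (Vec Nat zero)))))) (vcons (Vec Nat zero) (succ (succ (succ zero))) (vnil Nat) (vcons (Vec Nat zero) (succ (succ zero)) (vnil Nat) (vcons (Vec Nat zero) (succ zero) (vnil Nat) (vcons (Vec Nat zero) zero (vnil Nat) (vnil (Vec Nat zero))))))


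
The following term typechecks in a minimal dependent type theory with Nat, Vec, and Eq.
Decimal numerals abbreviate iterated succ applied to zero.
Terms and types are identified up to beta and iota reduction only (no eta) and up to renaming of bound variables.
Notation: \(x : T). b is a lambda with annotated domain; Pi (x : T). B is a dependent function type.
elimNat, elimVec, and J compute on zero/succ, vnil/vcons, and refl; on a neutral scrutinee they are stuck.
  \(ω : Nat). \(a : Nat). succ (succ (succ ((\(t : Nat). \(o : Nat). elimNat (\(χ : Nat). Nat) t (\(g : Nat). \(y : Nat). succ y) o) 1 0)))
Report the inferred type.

the term's type:
  Pi (ω : Nat). Pi (a : Nat). Nat


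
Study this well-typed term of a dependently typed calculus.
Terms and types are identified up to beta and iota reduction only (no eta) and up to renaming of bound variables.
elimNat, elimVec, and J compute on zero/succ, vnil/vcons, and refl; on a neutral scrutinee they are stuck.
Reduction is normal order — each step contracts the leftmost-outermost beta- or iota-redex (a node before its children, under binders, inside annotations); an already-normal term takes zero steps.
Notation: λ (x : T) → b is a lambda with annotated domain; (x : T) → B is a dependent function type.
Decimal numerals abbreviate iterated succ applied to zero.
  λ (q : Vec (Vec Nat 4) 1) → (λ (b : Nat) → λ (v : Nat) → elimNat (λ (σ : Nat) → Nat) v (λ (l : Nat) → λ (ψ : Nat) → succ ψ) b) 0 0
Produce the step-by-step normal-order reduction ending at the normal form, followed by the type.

normal-order reduction:
  λ (q : Vec (Vec Nat 4) 1) → (λ (b : Nat) → λ (v : Nat) → elimNat (λ (σ : Nat) → Nat) v (λ (l : Nat) → λ (ψ : Nat) → succ ψ) b) 0 0
  ~> λ (q : Vec (Vec Nat 4) 1) → (λ (b : Nat) → elimNat (λ (v : Nat) → Nat) b (λ (σ : Nat) → λ (l : Nat) → succ l) 0) 0
  ~> λ (q : Vec (Vec Nat 4) 1) → elimNat (λ (b : Nat) → Nat) 0 (λ (v : Nat) → λ (σ : Nat) → succ σ) 0
  ~> λ (q : Vec (Vec Nat 4) 1) → 0
type:
  (q : Vec (Vec Nat 4) 1) → Nat


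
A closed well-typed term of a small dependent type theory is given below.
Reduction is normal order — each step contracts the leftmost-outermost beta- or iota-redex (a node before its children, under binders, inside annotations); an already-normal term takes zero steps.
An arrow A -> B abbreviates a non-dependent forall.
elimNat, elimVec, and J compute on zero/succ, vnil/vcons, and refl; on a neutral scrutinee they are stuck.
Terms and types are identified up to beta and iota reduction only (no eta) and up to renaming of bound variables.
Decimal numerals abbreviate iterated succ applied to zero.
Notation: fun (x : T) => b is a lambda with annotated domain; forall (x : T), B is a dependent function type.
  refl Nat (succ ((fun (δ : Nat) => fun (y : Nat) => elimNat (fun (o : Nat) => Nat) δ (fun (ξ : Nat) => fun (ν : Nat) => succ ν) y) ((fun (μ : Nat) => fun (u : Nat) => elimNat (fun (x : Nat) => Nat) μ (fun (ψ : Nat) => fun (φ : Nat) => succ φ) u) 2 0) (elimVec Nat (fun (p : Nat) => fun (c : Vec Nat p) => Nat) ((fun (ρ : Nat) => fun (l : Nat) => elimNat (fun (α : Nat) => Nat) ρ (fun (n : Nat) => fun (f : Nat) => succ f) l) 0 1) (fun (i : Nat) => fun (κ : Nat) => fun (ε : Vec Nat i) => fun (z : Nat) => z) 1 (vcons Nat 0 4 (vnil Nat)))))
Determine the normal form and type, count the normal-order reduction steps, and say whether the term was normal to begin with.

resulting normal form:
  refl Nat 4
type:
  Eq Nat 4 4
steps to reach normal form (normal order): 21
started in normal form: no
first redex: a beta-redex


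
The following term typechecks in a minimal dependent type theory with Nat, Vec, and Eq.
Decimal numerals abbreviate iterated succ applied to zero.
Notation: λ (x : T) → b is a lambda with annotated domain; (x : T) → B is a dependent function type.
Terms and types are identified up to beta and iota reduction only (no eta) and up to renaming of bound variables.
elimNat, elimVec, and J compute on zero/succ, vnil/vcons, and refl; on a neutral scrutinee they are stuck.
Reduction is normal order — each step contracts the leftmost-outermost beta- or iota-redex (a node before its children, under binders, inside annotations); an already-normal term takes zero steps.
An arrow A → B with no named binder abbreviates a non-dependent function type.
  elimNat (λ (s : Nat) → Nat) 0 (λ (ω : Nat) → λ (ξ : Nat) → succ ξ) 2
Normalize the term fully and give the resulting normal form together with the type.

reduced normal form:
  2
inferred type:
  Nat
observation: 7 normal-order steps separate the term from its normal form.


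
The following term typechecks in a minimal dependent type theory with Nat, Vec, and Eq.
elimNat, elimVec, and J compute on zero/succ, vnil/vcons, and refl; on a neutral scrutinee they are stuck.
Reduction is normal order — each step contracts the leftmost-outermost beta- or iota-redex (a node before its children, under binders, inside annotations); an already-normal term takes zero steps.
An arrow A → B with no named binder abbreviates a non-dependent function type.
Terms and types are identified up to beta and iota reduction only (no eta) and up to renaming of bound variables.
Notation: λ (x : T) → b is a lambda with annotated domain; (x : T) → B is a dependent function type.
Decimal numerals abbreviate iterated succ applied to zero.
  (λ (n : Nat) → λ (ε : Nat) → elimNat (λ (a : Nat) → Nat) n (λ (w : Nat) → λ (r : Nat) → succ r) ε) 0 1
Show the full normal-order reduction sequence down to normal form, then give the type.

reduction (normal order):
  (λ (n : Nat) → λ (ε : Nat) → elimNat (λ (a : Nat) → Nat) n (λ (w : Nat) → λ (r : Nat) → succ r) ε) 0 1
  ~> (λ (n : Nat) → elimNat (λ (ε : Nat) → Nat) 0 (λ (a : Nat) → λ (w : Nat) → succ w) n) 1
  ~> elimNat (λ (n : Nat) → Nat) 0 (λ (ε : Nat) → λ (a : Nat) → succ a) 1
  ~> (λ (n : Nat) → λ (ε : Nat) → succ ε) 0 (elimNat (λ (a : Nat) → Nat) 0 (λ (w : Nat) → λ (r : Nat) → succ r) 0)
  ~> (λ (n : Nat) → succ n) (elimNat (λ (ε : Nat) → Nat) 0 (λ (a : Nat) → λ (w : Nat) → succ w) 0)
  ~> succ (elimNat (λ (n : Nat) → Nat) 0 (λ (ε : Nat) → λ (a : Nat) → succ a) 0)
  ~> 1
the term's type:
  Nat


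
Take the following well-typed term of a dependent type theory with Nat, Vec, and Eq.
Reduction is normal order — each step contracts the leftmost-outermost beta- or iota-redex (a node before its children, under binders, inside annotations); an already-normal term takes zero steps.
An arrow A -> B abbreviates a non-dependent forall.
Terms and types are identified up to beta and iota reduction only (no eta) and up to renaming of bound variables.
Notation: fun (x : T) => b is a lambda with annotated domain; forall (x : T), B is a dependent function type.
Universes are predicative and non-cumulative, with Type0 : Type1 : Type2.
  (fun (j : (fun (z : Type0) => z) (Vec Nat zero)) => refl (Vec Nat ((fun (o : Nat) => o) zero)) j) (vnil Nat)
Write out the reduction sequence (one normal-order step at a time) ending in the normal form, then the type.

normal-order reduction sequence:
  (fun (j : (fun (z : Type0) => z) (Vec Nat zero)) => refl (Vec Nat ((fun (o : Nat) => o) zero)) j) (vnil Nat)
  ~> refl (Vec Nat ((fun (j : Nat) => j) zero)) (vnil Nat)
  ~> refl (Vec Nat zero) (vnil Nat)
type:
  Eq (Vec Nat zero) (vnil Nat) (vnil Nat)


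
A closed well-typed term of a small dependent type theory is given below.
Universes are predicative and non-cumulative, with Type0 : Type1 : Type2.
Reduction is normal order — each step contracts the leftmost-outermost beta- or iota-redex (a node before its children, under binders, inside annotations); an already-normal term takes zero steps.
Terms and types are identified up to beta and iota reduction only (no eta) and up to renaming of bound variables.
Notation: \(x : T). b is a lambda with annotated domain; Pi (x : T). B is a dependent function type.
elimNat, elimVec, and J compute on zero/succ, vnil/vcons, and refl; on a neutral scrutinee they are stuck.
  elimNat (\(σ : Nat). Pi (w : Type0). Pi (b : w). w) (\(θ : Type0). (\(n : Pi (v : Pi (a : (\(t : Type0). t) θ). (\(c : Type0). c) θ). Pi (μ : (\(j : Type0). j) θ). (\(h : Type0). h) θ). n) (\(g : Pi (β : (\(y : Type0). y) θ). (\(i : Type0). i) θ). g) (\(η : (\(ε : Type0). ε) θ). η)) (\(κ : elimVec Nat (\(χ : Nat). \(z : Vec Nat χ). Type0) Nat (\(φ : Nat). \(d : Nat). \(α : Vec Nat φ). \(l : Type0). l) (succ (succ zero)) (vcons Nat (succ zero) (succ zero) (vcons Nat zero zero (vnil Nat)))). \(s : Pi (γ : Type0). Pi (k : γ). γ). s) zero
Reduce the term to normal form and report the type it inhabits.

reduced normal form:
  \(σ : Type0). \(w : σ). w
type:
  Pi (σ : Type0). Pi (w : σ). σ


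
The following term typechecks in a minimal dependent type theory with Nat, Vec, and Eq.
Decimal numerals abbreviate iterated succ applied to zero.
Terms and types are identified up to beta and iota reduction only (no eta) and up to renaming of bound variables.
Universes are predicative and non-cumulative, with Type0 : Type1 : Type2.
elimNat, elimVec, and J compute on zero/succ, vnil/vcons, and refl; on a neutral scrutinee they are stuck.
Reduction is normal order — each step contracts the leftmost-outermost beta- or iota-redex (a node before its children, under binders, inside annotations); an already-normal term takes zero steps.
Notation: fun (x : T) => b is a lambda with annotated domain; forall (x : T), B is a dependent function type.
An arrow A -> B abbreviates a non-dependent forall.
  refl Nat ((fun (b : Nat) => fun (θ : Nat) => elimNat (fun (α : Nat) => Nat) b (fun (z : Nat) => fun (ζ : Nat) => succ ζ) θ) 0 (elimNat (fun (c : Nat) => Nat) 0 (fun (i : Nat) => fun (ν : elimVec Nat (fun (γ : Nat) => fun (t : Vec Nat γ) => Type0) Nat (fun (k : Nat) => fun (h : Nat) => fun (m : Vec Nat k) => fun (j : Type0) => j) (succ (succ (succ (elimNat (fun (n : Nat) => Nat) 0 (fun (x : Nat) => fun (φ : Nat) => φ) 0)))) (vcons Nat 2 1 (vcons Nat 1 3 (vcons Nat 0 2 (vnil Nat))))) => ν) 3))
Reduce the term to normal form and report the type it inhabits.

normal form:
  refl Nat 0
the term's type:
  Eq Nat 0 0


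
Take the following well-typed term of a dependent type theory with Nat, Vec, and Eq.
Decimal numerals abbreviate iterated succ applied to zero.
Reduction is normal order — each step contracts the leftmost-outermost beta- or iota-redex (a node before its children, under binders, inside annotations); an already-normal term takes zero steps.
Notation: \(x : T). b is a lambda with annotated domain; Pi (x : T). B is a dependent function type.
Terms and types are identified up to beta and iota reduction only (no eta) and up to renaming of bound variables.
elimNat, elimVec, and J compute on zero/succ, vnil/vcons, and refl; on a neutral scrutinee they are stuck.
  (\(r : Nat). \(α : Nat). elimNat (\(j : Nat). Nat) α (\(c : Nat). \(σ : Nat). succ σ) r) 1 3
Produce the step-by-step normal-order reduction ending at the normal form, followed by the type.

normal-order reduction:
  (\(r : Nat). \(α : Nat). elimNat (\(j : Nat). Nat) α (\(c : Nat). \(σ : Nat). succ σ) r) 1 3
  ~> (\(r : Nat). elimNat (\(α : Nat). Nat) r (\(j : Nat). \(c : Nat). succ c) 1) 3
  ~> elimNat (\(r : Nat). Nat) 3 (\(α : Nat). \(j : Nat). succ j) 1
  ~> (\(r : Nat). \(α : Nat). succ α) 0 (elimNat (\(j : Nat). Nat) 3 (\(c : Nat). \(σ : Nat). succ σ) 0)
  ~> (\(r : Nat). succ r) (elimNat (\(α : Nat). Nat) 3 (\(j : Nat). \(c : Nat). succ c) 0)
  ~> succ (elimNat (\(r : Nat). Nat) 3 (\(α : Nat). \(j : Nat). succ j) 0)
  ~> 4
inferred type:
  Nat


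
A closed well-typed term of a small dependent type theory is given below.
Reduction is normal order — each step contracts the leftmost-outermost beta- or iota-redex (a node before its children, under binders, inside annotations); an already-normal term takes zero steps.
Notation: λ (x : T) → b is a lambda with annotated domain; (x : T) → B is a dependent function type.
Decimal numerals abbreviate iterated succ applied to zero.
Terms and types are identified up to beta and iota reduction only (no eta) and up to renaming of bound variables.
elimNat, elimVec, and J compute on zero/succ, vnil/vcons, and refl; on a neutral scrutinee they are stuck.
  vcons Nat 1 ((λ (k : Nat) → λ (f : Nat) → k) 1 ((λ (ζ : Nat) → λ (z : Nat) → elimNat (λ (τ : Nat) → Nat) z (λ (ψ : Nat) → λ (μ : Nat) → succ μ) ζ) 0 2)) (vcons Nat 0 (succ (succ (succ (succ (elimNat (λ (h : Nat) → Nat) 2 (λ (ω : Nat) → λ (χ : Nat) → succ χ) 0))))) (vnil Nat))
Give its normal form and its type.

reduced normal form:
  vcons Nat 1 1 (vcons Nat 0 6 (vnil Nat))
type:
  Vec Nat 2
observation: 3 normal-order steps normalize the term, beginning with a beta-redex.


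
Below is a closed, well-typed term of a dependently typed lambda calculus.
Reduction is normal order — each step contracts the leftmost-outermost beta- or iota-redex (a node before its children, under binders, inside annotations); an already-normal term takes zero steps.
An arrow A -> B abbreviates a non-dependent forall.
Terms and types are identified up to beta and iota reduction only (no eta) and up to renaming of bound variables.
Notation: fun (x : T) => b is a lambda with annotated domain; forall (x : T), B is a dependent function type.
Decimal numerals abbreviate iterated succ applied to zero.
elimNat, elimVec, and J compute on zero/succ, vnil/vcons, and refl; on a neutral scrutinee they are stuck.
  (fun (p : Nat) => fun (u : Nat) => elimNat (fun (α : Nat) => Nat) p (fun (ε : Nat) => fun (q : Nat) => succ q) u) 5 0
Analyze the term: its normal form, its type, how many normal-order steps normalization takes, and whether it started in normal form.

reduced normal form:
  5
the term's type:
  Nat
steps to reach normal form (normal order): 3
term was already normal: no
first contracted redex: a beta-redex


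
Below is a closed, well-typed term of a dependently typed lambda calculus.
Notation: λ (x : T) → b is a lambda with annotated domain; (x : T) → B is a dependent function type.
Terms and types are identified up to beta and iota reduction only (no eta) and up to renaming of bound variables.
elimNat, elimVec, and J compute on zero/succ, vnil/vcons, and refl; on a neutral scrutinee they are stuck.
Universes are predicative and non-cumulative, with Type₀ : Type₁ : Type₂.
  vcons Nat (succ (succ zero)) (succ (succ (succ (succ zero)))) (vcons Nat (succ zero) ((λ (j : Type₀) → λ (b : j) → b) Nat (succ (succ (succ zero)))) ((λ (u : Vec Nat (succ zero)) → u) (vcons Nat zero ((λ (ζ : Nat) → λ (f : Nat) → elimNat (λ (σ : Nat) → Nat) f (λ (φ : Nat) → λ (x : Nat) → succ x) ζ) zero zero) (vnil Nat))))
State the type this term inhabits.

the term's type:
  Vec Nat (succ (succ (succ zero)))


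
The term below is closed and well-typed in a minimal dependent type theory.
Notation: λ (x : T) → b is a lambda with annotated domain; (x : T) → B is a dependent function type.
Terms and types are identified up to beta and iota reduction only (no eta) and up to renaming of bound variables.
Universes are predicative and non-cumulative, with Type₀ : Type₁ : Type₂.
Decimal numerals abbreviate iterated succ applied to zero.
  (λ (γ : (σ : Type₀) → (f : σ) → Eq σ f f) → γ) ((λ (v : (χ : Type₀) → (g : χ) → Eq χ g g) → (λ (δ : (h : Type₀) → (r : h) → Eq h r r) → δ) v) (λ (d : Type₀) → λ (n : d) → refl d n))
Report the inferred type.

the term's type:
  (γ : Type₀) → (σ : γ) → Eq γ σ σ


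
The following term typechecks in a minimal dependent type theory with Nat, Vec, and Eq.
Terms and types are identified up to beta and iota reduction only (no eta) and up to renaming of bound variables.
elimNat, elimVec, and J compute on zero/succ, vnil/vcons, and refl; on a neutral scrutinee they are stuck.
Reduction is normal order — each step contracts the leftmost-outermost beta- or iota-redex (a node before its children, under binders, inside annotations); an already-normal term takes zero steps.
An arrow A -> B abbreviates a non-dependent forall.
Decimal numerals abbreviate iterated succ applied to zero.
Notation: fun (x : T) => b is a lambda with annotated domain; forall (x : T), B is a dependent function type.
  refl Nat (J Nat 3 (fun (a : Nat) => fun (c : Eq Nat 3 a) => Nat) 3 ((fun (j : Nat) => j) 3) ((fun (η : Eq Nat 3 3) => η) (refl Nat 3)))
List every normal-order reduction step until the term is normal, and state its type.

normal-order reduction:
  refl Nat (J Nat 3 (fun (a : Nat) => fun (c : Eq Nat 3 a) => Nat) 3 ((fun (j : Nat) => j) 3) ((fun (η : Eq Nat 3 3) => η) (refl Nat 3)))
  ~> refl Nat (J Nat 3 (fun (a : Nat) => fun (c : Eq Nat 3 a) => Nat) 3 3 ((fun (j : Eq Nat 3 3) => j) (refl Nat 3)))
  ~> refl Nat (J Nat 3 (fun (a : Nat) => fun (c : Eq Nat 3 a) => Nat) 3 3 (refl Nat 3))
  ~> refl Nat 3
type:
  Eq Nat 3 3


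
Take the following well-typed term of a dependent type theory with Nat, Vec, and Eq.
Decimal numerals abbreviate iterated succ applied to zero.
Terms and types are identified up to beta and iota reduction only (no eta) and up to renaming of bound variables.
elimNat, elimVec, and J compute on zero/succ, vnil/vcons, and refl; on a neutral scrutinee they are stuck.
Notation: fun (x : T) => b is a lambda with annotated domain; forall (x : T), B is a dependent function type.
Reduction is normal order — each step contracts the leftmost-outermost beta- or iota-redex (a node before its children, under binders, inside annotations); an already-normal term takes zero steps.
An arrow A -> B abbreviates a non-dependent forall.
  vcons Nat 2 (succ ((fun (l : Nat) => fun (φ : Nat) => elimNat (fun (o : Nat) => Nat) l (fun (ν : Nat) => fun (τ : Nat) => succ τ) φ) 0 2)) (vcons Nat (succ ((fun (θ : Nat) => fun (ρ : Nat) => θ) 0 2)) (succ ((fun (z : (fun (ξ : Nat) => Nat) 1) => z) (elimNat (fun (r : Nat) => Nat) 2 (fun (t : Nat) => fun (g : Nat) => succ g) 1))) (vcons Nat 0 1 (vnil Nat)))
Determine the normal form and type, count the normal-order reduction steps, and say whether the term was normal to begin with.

resulting normal form:
  vcons Nat 2 3 (vcons Nat 1 4 (vcons Nat 0 1 (vnil Nat)))
the term's type:
  Vec Nat 3
steps to reach normal form (normal order): 16
already normal: no
first redex: a beta-redex


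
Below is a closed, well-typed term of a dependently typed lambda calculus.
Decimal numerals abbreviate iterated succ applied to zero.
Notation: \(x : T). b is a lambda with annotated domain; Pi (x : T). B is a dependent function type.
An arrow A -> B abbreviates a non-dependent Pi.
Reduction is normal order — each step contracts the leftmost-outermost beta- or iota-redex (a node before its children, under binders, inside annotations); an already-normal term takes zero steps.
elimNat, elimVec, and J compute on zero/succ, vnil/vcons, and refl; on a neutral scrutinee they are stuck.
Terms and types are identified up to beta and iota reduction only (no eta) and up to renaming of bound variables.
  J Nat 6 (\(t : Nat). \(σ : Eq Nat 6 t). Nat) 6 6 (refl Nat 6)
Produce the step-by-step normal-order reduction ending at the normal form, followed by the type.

normal-order reduction sequence:
  J Nat 6 (\(t : Nat). \(σ : Eq Nat 6 t). Nat) 6 6 (refl Nat 6)
  ~> 6
the term's type:
  Nat
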